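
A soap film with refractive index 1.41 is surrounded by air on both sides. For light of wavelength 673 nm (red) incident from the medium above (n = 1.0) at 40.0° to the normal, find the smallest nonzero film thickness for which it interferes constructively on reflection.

134 nm

Top surface (1.0 → 1.41): reflection off a higher-index medium gives a half-wave phase shift.
Bottom surface (1.41 → 1.0): reflection off a lower-index medium gives no phase shift.
The two reflections differ by half a wavelength.
With one net inversion, constructive interference in reflection requires 2 n t cos θ_r = (m + ½) λ.
Snell's law: 1.0 sin 40.0° = 1.41 sin θ_r → sin θ_r = 0.456, cos θ_r = 0.890.
Minimum at m = 0: t = λ / (4 n cos θ_r) = 673 / (4 × 1.41 × 0.890) = 134 nm.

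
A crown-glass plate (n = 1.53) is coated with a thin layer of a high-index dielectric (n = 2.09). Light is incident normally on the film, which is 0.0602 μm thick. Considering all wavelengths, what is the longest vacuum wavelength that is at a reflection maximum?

Top surface (1.0 → 2.09): reflection off a higher-index medium gives a half-wave phase shift.
At the lower boundary (n = 2.09 to n = 1.53) the reflected ray undergoes no phase shift.
Net: one phase inversion between the two reflected rays.
For maximum reflection here: 2 n t = (m + ½) λ.
λ = 2 n t / (m + ½). The longest wavelength is m = 0: λ = 2 × 2.09 × 60.2 / 0.500 = 503 nm.

503 nm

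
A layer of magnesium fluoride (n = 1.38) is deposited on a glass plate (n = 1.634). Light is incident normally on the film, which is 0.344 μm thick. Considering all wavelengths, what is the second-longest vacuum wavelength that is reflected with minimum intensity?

633 nm

Top surface (1.0 → 1.38): reflection off a higher-index medium gives a half-wave phase shift.
Ray reflecting at the bottom interface goes from n = 1.38 toward n = 1.634: a half-wave phase shift.
The two reflections carry the same phase change, so no net offset.
So the condition for destructive reflection is 2 n t = (m + ½) λ.
λ = 2 n t / (m + ½). The second-longest wavelength is m = 1: λ = 2 × 1.38 × 344 / 1.50 = 633 nm.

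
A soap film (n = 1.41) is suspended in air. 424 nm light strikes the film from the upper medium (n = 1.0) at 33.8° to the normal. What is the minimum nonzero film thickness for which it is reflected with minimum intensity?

Top surface (1.0 → 1.41): reflection off a higher-index medium gives a half-wave phase shift.
Bottom surface (1.41 → 1.0): reflection off a lower-index medium gives no phase shift.
The two reflections differ by half a wavelength.
For dark reflection here: 2 n t cos θ_r = m λ.
Snell's law: 1.0 sin 33.8° = 1.41 sin θ_r → sin θ_r = 0.395, cos θ_r = 0.919.
Minimum nonzero at m = 1: t = λ / (2 n cos θ_r) = 424 / (2 × 1.41 × 0.919) = 164 nm.

164 nm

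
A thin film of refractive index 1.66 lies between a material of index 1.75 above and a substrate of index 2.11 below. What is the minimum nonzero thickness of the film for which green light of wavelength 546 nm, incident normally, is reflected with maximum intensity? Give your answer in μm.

0.0822 μm

Ray reflecting at the top interface goes from n = 1.75 toward n = 1.66: no phase shift.
At the lower boundary (n = 1.66 to n = 2.11) the reflected ray undergoes a half-wave phase shift.
The two reflections differ by half a wavelength.
With one net inversion, constructive interference in reflection requires 2 n t = (m + ½) λ.
Minimum at m = 0: t = λ / (4 n) = 546 / (4 × 1.66) = 82.2 nm.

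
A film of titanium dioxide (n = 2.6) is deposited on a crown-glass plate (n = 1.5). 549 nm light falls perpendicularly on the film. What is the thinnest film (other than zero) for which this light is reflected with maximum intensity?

52.8 nm

Ray reflecting at the top interface goes from n = 1.0 toward n = 2.6: a half-wave phase shift.
Ray reflecting at the bottom interface goes from n = 2.6 toward n = 1.5: no phase shift.
Net: one phase inversion between the two reflected rays.
So the condition for constructive reflection is 2 n t = (m + ½) λ.
Minimum at m = 0: t = λ / (4 n) = 549 / (4 × 2.6) = 52.8 nm.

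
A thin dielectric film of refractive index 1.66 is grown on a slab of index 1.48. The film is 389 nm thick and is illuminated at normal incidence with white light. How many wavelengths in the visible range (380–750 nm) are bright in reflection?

1

Top surface (1.0 → 1.66): reflection off a higher-index medium gives a half-wave phase shift.
Ray reflecting at the bottom interface goes from n = 1.66 toward n = 1.48: no phase shift.
The two reflections differ by half a wavelength.
With one net inversion, constructive interference in reflection requires 2 n t = (m + ½) λ.
λ = 2 n t / (m + ½) = 1291 / (m + ½) nm.
m=1: 861 nm (IR); m=2: 517 nm (visible); m=3: 369 nm (UV).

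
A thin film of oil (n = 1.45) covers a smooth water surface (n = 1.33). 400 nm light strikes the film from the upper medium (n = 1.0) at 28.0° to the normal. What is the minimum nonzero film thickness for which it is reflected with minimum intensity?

146 nm

Ray reflecting at the top interface goes from n = 1.0 toward n = 1.45: a half-wave phase shift.
Bottom surface (1.45 → 1.33): reflection off a lower-index medium gives no phase shift.
Exactly one π shift → a net half-wave offset.
With one net inversion, destructive interference in reflection requires 2 n t cos θ_r = m λ.
Snell's law: 1.0 sin 28.0° = 1.45 sin θ_r → sin θ_r = 0.324, cos θ_r = 0.946.
Minimum nonzero at m = 1: t = λ / (2 n cos θ_r) = 400 / (2 × 1.45 × 0.946) = 146 nm.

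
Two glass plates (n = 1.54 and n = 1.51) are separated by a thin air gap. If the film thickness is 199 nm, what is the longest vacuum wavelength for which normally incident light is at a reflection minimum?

At the upper boundary (n = 1.54 to n = 1.0) the reflected ray undergoes no phase shift.
Ray reflecting at the bottom interface goes from n = 1.0 toward n = 1.51: a half-wave phase shift.
Net: one phase inversion between the two reflected rays.
With one net inversion, destructive interference in reflection requires 2 n t = m λ.
λ = 2 n t / m. The longest wavelength is m = 1: λ = 2 × 1.0 × 199 / 1.00 = 398 nm.

398 nm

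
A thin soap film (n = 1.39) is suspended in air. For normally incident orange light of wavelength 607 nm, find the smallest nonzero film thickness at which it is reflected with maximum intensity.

109 nm

Ray reflecting at the top interface goes from n = 1.0 toward n = 1.39: a half-wave phase shift.
Bottom surface (1.39 → 1.0): reflection off a lower-index medium gives no phase shift.
The two reflections differ by half a wavelength.
For maximum reflection here: 2 n t = (m + ½) λ.
Minimum at m = 0: t = λ / (4 n) = 607 / (4 × 1.39) = 109 nm.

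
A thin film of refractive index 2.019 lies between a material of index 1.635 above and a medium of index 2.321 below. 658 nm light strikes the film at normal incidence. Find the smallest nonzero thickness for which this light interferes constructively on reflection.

163 nm

Top surface (1.635 → 2.019): reflection off a higher-index medium gives a half-wave phase shift.
Ray reflecting at the bottom interface goes from n = 2.019 toward n = 2.321: a half-wave phase shift.
Net: no relative phase inversion (both shifts match).
So the condition for constructive reflection is 2 n t = m λ.
The smallest nonzero thickness corresponds to m = 1: t = m λ / (2 n) = 1.00 × 658 / (2 × 2.019) = 163 nm.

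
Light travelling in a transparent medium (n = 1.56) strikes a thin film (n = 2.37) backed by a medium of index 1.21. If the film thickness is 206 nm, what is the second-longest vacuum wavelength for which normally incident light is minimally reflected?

488 nm

Ray reflecting at the top interface goes from n = 1.56 toward n = 2.37: a half-wave phase shift.
Bottom surface (2.37 → 1.21): reflection off a lower-index medium gives no phase shift.
Exactly one π shift → a net half-wave offset.
For dark reflection here: 2 n t = m λ.
λ = 2 n t / m. The second-longest wavelength is m = 2: λ = 2 × 2.37 × 206 / 2.00 = 488 nm.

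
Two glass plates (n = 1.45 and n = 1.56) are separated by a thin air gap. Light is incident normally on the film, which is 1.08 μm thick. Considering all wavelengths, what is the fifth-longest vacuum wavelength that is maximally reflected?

480 nm

At the upper boundary (n = 1.45 to n = 1.0) the reflected ray undergoes no phase shift.
Bottom surface (1.0 → 1.56): reflection off a higher-index medium gives a half-wave phase shift.
Net: one phase inversion between the two reflected rays.
For strong reflection here: 2 n t = (m + ½) λ.
λ = 2 n t / (m + ½). The fifth-longest wavelength is m = 4: λ = 2 × 1.0 × 1080 / 4.50 = 480 nm.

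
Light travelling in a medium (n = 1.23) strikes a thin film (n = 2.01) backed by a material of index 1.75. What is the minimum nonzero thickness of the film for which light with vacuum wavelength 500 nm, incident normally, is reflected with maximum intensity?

62.2 nm

At the upper boundary (n = 1.23 to n = 2.01) the reflected ray undergoes a half-wave phase shift.
Bottom surface (2.01 → 1.75): reflection off a lower-index medium gives no phase shift.
The two reflections differ by half a wavelength.
For strong reflection here: 2 n t = (m + ½) λ.
Minimum at m = 0: t = λ / (4 n) = 500 / (4 × 2.01) = 62.2 nm.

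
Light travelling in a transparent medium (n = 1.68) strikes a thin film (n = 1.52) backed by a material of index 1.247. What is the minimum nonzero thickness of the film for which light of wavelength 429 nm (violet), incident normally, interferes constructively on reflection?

Top surface (1.68 → 1.52): reflection off a lower-index medium gives no phase shift.
At the lower boundary (n = 1.52 to n = 1.247) the reflected ray undergoes no phase shift.
Net: no relative phase inversion (both shifts match).
So the condition for constructive reflection is 2 n t = m λ.
Minimum nonzero at m = 1: t = λ / (2 n) = 429 / (2 × 1.52) = 141 nm.

141 nm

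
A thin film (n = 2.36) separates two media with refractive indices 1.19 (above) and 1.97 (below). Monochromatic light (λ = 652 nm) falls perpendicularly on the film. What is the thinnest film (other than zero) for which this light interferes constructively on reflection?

69.1 nm

At the upper boundary (n = 1.19 to n = 2.36) the reflected ray undergoes a half-wave phase shift.
At the lower boundary (n = 2.36 to n = 1.97) the reflected ray undergoes no phase shift.
Net: one phase inversion between the two reflected rays.
So the condition for constructive reflection is 2 n t = (m + ½) λ.
Minimum at m = 0: t = λ / (4 n) = 652 / (4 × 2.36) = 69.1 nm.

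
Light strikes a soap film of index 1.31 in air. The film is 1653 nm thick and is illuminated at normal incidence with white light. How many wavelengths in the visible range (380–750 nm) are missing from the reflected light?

6

Ray reflecting at the top interface goes from n = 1.0 toward n = 1.31: a half-wave phase shift.
At the lower boundary (n = 1.31 to n = 1.0) the reflected ray undergoes no phase shift.
The two reflections differ by half a wavelength.
For minimum reflection here: 2 n t = m λ.
λ = 2 n t / m = 4331 / m nm.
m=5: 866 nm (IR); m=6: 722 nm (visible); m=7: 619 nm (visible); m=8: 541 nm (visible); m=9: 481 nm (visible); m=10: 433 nm (visible); m=11: 394 nm (visible); m=12: 361 nm (UV).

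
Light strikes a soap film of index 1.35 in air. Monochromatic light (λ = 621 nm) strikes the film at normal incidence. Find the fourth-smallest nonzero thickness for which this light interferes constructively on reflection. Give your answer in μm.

At the upper boundary (n = 1.0 to n = 1.35) the reflected ray undergoes a half-wave phase shift.
Bottom surface (1.35 → 1.0): reflection off a lower-index medium gives no phase shift.
Net: one phase inversion between the two reflected rays.
So the condition for constructive reflection is 2 n t = (m + ½) λ.
The fourth-smallest nonzero thickness corresponds to m = 3: t = (m + ½) λ / (2 n) = 3.50 × 621 / (2 × 1.35) = 805 nm.

0.805 μm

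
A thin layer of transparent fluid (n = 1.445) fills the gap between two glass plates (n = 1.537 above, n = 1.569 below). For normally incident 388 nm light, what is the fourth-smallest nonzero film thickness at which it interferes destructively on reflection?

537 nm

At the upper boundary (n = 1.537 to n = 1.445) the reflected ray undergoes no phase shift.
Ray reflecting at the bottom interface goes from n = 1.445 toward n = 1.569: a half-wave phase shift.
Net: one phase inversion between the two reflected rays.
For weak reflection here: 2 n t = m λ.
The fourth-smallest nonzero thickness corresponds to m = 4: t = m λ / (2 n) = 4.00 × 388 / (2 × 1.445) = 537 nm.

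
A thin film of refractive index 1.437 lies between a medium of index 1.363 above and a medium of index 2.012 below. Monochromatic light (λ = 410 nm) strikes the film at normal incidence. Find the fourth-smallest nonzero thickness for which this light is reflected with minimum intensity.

499 nm

Top surface (1.363 → 1.437): reflection off a higher-index medium gives a half-wave phase shift.
Bottom surface (1.437 → 2.012): reflection off a higher-index medium gives a half-wave phase shift.
The two reflections carry the same phase change, so no net offset.
So the condition for destructive reflection is 2 n t = (m + ½) λ.
The fourth-smallest nonzero thickness corresponds to m = 3: t = (m + ½) λ / (2 n) = 3.50 × 410 / (2 × 1.437) = 499 nm.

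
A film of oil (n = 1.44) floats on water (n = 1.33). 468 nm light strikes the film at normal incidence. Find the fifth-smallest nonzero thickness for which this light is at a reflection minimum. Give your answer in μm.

At the upper boundary (n = 1.0 to n = 1.44) the reflected ray undergoes a half-wave phase shift.
Bottom surface (1.44 → 1.33): reflection off a lower-index medium gives no phase shift.
Net: one phase inversion between the two reflected rays.
So the condition for destructive reflection is 2 n t = m λ.
The fifth-smallest nonzero thickness corresponds to m = 5: t = m λ / (2 n) = 5.00 × 468 / (2 × 1.44) = 813 nm.

0.813 μm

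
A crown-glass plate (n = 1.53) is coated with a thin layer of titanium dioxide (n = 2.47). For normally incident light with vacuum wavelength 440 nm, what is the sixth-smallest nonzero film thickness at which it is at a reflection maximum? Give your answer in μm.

Top surface (1.0 → 2.47): reflection off a higher-index medium gives a half-wave phase shift.
Bottom surface (2.47 → 1.53): reflection off a lower-index medium gives no phase shift.
Exactly one π shift → a net half-wave offset.
For bright reflection here: 2 n t = (m + ½) λ.
The sixth-smallest nonzero thickness corresponds to m = 5: t = (m + ½) λ / (2 n) = 5.50 × 440 / (2 × 2.47) = 490 nm.

0.490 μm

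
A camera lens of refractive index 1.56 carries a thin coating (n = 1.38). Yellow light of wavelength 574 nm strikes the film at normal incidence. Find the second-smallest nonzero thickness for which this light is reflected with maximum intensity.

At the upper boundary (n = 1.0 to n = 1.38) the reflected ray undergoes a half-wave phase shift.
Ray reflecting at the bottom interface goes from n = 1.38 toward n = 1.56: a half-wave phase shift.
Net: no relative phase inversion (both shifts match).
So the condition for constructive reflection is 2 n t = m λ.
The second-smallest nonzero thickness corresponds to m = 2: t = m λ / (2 n) = 2.00 × 574 / (2 × 1.38) = 416 nm.

416 nm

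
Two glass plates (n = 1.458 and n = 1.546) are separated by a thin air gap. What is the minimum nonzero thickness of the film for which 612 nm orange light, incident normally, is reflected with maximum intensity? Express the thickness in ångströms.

1530 Å

Top surface (1.458 → 1.0): reflection off a lower-index medium gives no phase shift.
At the lower boundary (n = 1.0 to n = 1.546) the reflected ray undergoes a half-wave phase shift.
Net: one phase inversion between the two reflected rays.
So the condition for constructive reflection is 2 n t = (m + ½) λ.
Minimum at m = 0: t = λ / (4 n) = 612 / (4 × 1.0) = 153 nm.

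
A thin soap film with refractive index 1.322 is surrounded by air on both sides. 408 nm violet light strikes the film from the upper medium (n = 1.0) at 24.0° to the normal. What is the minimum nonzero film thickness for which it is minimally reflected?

Top surface (1.0 → 1.322): reflection off a higher-index medium gives a half-wave phase shift.
Bottom surface (1.322 → 1.0): reflection off a lower-index medium gives no phase shift.
Net: one phase inversion between the two reflected rays.
For dark reflection here: 2 n t cos θ_r = m λ.
Snell's law: 1.0 sin 24.0° = 1.322 sin θ_r → sin θ_r = 0.308, cos θ_r = 0.951.
Minimum nonzero at m = 1: t = λ / (2 n cos θ_r) = 408 / (2 × 1.322 × 0.951) = 162 nm.

162 nm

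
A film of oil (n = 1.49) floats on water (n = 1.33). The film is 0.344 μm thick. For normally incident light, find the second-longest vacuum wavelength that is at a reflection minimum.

Ray reflecting at the top interface goes from n = 1.0 toward n = 1.49: a half-wave phase shift.
Ray reflecting at the bottom interface goes from n = 1.49 toward n = 1.33: no phase shift.
Exactly one π shift → a net half-wave offset.
With one net inversion, destructive interference in reflection requires 2 n t = m λ.
λ = 2 n t / m. The second-longest wavelength is m = 2: λ = 2 × 1.49 × 344 / 2.00 = 513 nm.

513 nm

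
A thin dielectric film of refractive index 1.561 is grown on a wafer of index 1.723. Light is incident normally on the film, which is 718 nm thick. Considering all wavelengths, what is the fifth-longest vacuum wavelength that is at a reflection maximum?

Ray reflecting at the top interface goes from n = 1.0 toward n = 1.561: a half-wave phase shift.
At the lower boundary (n = 1.561 to n = 1.723) the reflected ray undergoes a half-wave phase shift.
Net: no relative phase inversion (both shifts match).
With no net inversion, constructive interference in reflection requires 2 n t = m λ.
λ = 2 n t / m. The fifth-longest wavelength is m = 5: λ = 2 × 1.561 × 718 / 5.00 = 448 nm.

448 nm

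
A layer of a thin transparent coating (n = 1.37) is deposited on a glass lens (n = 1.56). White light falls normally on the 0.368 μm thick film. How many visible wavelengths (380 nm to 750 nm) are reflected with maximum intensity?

Ray reflecting at the top interface goes from n = 1.0 toward n = 1.37: a half-wave phase shift.
Ray reflecting at the bottom interface goes from n = 1.37 toward n = 1.56: a half-wave phase shift.
Net: no relative phase inversion (both shifts match).
With no net inversion, constructive interference in reflection requires 2 n t = m λ.
λ = 2 n t / m = 1008 / m nm.
m=1: 1008 nm (IR); m=2: 504 nm (visible); m=3: 336 nm (UV).

1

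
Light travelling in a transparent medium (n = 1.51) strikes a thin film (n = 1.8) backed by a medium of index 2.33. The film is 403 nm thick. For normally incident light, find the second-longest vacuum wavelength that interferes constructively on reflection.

725 nm

Ray reflecting at the top interface goes from n = 1.51 toward n = 1.8: a half-wave phase shift.
Ray reflecting at the bottom interface goes from n = 1.8 toward n = 2.33: a half-wave phase shift.
Zero or two π shifts → no net half-wave offset.
So the condition for constructive reflection is 2 n t = m λ.
λ = 2 n t / m. The second-longest wavelength is m = 2: λ = 2 × 1.8 × 403 / 2.00 = 725 nm.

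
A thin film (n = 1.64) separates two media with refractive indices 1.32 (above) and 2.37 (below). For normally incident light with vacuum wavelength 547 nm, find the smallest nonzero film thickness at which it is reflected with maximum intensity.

Top surface (1.32 → 1.64): reflection off a higher-index medium gives a half-wave phase shift.
Bottom surface (1.64 → 2.37): reflection off a higher-index medium gives a half-wave phase shift.
Zero or two π shifts → no net half-wave offset.
So the condition for constructive reflection is 2 n t = m λ.
Minimum nonzero at m = 1: t = λ / (2 n) = 547 / (2 × 1.64) = 167 nm.

167 nm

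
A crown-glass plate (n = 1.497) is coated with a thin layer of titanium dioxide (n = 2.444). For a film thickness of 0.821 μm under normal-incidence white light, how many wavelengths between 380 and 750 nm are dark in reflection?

5

At the upper boundary (n = 1.0 to n = 2.444) the reflected ray undergoes a half-wave phase shift.
Ray reflecting at the bottom interface goes from n = 2.444 toward n = 1.497: no phase shift.
Exactly one π shift → a net half-wave offset.
So the condition for destructive reflection is 2 n t = m λ.
λ = 2 n t / m = 4013 / m nm.
m=5: 803 nm (IR); m=6: 669 nm (visible); m=7: 573 nm (visible); m=8: 502 nm (visible); m=9: 446 nm (visible); m=10: 401 nm (visible); m=11: 365 nm (UV).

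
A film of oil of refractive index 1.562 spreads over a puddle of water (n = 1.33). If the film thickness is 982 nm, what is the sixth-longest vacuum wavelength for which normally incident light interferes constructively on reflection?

558 nm

Ray reflecting at the top interface goes from n = 1.0 toward n = 1.562: a half-wave phase shift.
Bottom surface (1.562 → 1.33): reflection off a lower-index medium gives no phase shift.
The two reflections differ by half a wavelength.
With one net inversion, constructive interference in reflection requires 2 n t = (m + ½) λ.
λ = 2 n t / (m + ½). The sixth-longest wavelength is m = 5: λ = 2 × 1.562 × 982 / 5.50 = 558 nm.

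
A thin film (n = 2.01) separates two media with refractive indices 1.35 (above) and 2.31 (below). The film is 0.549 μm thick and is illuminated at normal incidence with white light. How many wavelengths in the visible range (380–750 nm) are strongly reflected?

3

Ray reflecting at the top interface goes from n = 1.35 toward n = 2.01: a half-wave phase shift.
Ray reflecting at the bottom interface goes from n = 2.01 toward n = 2.31: a half-wave phase shift.
Zero or two π shifts → no net half-wave offset.
With no net inversion, constructive interference in reflection requires 2 n t = m λ.
λ = 2 n t / m = 2207 / m nm.
m=2: 1103 nm (IR); m=3: 736 nm (visible); m=4: 552 nm (visible); m=5: 441 nm (visible); m=6: 368 nm (UV).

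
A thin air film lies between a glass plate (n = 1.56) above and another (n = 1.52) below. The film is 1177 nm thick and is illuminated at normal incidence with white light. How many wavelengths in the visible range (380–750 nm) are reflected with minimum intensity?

3

Top surface (1.56 → 1.0): reflection off a lower-index medium gives no phase shift.
Ray reflecting at the bottom interface goes from n = 1.0 toward n = 1.52: a half-wave phase shift.
Net: one phase inversion between the two reflected rays.
For dark reflection here: 2 n t = m λ.
λ = 2 n t / m = 2354 / m nm.
m=3: 785 nm (IR); m=4: 589 nm (visible); m=5: 471 nm (visible); m=6: 392 nm (visible); m=7: 336 nm (UV).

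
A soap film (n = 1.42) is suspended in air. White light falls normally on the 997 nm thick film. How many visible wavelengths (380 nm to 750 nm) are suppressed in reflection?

At the upper boundary (n = 1.0 to n = 1.42) the reflected ray undergoes a half-wave phase shift.
At the lower boundary (n = 1.42 to n = 1.0) the reflected ray undergoes no phase shift.
Net: one phase inversion between the two reflected rays.
For dark reflection here: 2 n t = m λ.
λ = 2 n t / m = 2831 / m nm.
m=3: 944 nm (IR); m=4: 708 nm (visible); m=5: 566 nm (visible); m=6: 472 nm (visible); m=7: 404 nm (visible); m=8: 354 nm (UV).

4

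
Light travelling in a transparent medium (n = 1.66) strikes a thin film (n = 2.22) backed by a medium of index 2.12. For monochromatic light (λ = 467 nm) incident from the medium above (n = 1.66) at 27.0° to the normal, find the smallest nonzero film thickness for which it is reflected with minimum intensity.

112 nm

Top surface (1.66 → 2.22): reflection off a higher-index medium gives a half-wave phase shift.
Bottom surface (2.22 → 2.12): reflection off a lower-index medium gives no phase shift.
Net: one phase inversion between the two reflected rays.
For weak reflection here: 2 n t cos θ_r = m λ.
Snell's law: 1.66 sin 27.0° = 2.22 sin θ_r → sin θ_r = 0.339, cos θ_r = 0.941.
Minimum nonzero at m = 1: t = λ / (2 n cos θ_r) = 467 / (2 × 2.22 × 0.941) = 112 nm.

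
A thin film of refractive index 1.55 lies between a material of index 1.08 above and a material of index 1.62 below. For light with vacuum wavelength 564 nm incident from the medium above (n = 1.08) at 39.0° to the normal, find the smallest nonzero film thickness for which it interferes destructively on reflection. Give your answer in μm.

Ray reflecting at the top interface goes from n = 1.08 toward n = 1.55: a half-wave phase shift.
At the lower boundary (n = 1.55 to n = 1.62) the reflected ray undergoes a half-wave phase shift.
Zero or two π shifts → no net half-wave offset.
With no net inversion, destructive interference in reflection requires 2 n t cos θ_r = (m + ½) λ.
Snell's law: 1.08 sin 39.0° = 1.55 sin θ_r → sin θ_r = 0.438, cos θ_r = 0.899.
Minimum at m = 0: t = λ / (4 n cos θ_r) = 564 / (4 × 1.55 × 0.899) = 101 nm.

0.101 μm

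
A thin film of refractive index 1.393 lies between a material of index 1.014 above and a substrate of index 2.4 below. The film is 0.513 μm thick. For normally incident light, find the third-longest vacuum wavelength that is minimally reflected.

At the upper boundary (n = 1.014 to n = 1.393) the reflected ray undergoes a half-wave phase shift.
At the lower boundary (n = 1.393 to n = 2.4) the reflected ray undergoes a half-wave phase shift.
Net: no relative phase inversion (both shifts match).
So the condition for destructive reflection is 2 n t = (m + ½) λ.
λ = 2 n t / (m + ½). The third-longest wavelength is m = 2: λ = 2 × 1.393 × 513 / 2.50 = 572 nm.

572 nm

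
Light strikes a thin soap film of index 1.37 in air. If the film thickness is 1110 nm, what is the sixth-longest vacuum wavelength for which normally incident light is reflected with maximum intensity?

Ray reflecting at the top interface goes from n = 1.0 toward n = 1.37: a half-wave phase shift.
Bottom surface (1.37 → 1.0): reflection off a lower-index medium gives no phase shift.
Net: one phase inversion between the two reflected rays.
For bright reflection here: 2 n t = (m + ½) λ.
λ = 2 n t / (m + ½). The sixth-longest wavelength is m = 5: λ = 2 × 1.37 × 1110 / 5.50 = 553 nm.

553 nm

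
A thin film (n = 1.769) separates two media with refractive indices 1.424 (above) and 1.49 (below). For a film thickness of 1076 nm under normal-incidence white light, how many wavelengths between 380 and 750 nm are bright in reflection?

5

Ray reflecting at the top interface goes from n = 1.424 toward n = 1.769: a half-wave phase shift.
Bottom surface (1.769 → 1.49): reflection off a lower-index medium gives no phase shift.
Net: one phase inversion between the two reflected rays.
For strong reflection here: 2 n t = (m + ½) λ.
λ = 2 n t / (m + ½) = 3807 / (m + ½) nm.
m=4: 846 nm (IR); m=5: 692 nm (visible); m=6: 586 nm (visible); m=7: 508 nm (visible); m=8: 448 nm (visible); m=9: 401 nm (visible); m=10: 363 nm (UV).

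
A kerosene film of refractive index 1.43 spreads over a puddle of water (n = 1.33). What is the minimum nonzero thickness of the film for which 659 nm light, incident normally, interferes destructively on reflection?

230 nm

Ray reflecting at the top interface goes from n = 1.0 toward n = 1.43: a half-wave phase shift.
Ray reflecting at the bottom interface goes from n = 1.43 toward n = 1.33: no phase shift.
Exactly one π shift → a net half-wave offset.
With one net inversion, destructive interference in reflection requires 2 n t = m λ.
Minimum nonzero at m = 1: t = λ / (2 n) = 659 / (2 × 1.43) = 230 nm.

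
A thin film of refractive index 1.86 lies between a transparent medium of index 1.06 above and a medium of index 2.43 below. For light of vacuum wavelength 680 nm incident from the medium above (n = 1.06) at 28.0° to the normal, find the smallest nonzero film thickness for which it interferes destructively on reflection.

Top surface (1.06 → 1.86): reflection off a higher-index medium gives a half-wave phase shift.
Ray reflecting at the bottom interface goes from n = 1.86 toward n = 2.43: a half-wave phase shift.
Net: no relative phase inversion (both shifts match).
With no net inversion, destructive interference in reflection requires 2 n t cos θ_r = (m + ½) λ.
Snell's law: 1.06 sin 28.0° = 1.86 sin θ_r → sin θ_r = 0.268, cos θ_r = 0.964.
Minimum at m = 0: t = λ / (4 n cos θ_r) = 680 / (4 × 1.86 × 0.964) = 94.9 nm.

94.9 nm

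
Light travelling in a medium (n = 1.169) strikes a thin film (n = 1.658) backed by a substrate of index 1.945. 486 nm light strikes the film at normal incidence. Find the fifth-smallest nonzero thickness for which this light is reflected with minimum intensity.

660 nm

Top surface (1.169 → 1.658): reflection off a higher-index medium gives a half-wave phase shift.
Ray reflecting at the bottom interface goes from n = 1.658 toward n = 1.945: a half-wave phase shift.
Net: no relative phase inversion (both shifts match).
With no net inversion, destructive interference in reflection requires 2 n t = (m + ½) λ.
The fifth-smallest nonzero thickness corresponds to m = 4: t = (m + ½) λ / (2 n) = 4.50 × 486 / (2 × 1.658) = 660 nm.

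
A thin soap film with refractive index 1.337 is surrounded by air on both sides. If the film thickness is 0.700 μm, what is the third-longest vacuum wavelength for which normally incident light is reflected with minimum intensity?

624 nm

At the upper boundary (n = 1.0 to n = 1.337) the reflected ray undergoes a half-wave phase shift.
Bottom surface (1.337 → 1.0): reflection off a lower-index medium gives no phase shift.
The two reflections differ by half a wavelength.
With one net inversion, destructive interference in reflection requires 2 n t = m λ.
λ = 2 n t / m. The third-longest wavelength is m = 3: λ = 2 × 1.337 × 700 / 3.00 = 624 nm.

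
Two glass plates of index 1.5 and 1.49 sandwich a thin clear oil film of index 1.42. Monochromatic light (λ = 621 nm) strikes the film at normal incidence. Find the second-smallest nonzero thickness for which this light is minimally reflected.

437 nm

Top surface (1.5 → 1.42): reflection off a lower-index medium gives no phase shift.
Ray reflecting at the bottom interface goes from n = 1.42 toward n = 1.49: a half-wave phase shift.
Exactly one π shift → a net half-wave offset.
So the condition for destructive reflection is 2 n t = m λ.
The second-smallest nonzero thickness corresponds to m = 2: t = m λ / (2 n) = 2.00 × 621 / (2 × 1.42) = 437 nm.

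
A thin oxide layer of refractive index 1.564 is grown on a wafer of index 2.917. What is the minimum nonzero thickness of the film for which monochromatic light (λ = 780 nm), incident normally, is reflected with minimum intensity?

Top surface (1.0 → 1.564): reflection off a higher-index medium gives a half-wave phase shift.
At the lower boundary (n = 1.564 to n = 2.917) the reflected ray undergoes a half-wave phase shift.
Zero or two π shifts → no net half-wave offset.
So the condition for destructive reflection is 2 n t = (m + ½) λ.
Minimum at m = 0: t = λ / (4 n) = 780 / (4 × 1.564) = 125 nm.

125 nm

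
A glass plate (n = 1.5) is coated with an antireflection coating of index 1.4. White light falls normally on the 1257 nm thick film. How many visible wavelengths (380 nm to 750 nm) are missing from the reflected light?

Top surface (1.0 → 1.4): reflection off a higher-index medium gives a half-wave phase shift.
Ray reflecting at the bottom interface goes from n = 1.4 toward n = 1.5: a half-wave phase shift.
Net: no relative phase inversion (both shifts match).
With no net inversion, destructive interference in reflection requires 2 n t = (m + ½) λ.
λ = 2 n t / (m + ½) = 3520 / (m + ½) nm.
m=4: 782 nm (IR); m=5: 640 nm (visible); m=6: 541 nm (visible); m=7: 469 nm (visible); m=8: 414 nm (visible); m=9: 370 nm (UV).

4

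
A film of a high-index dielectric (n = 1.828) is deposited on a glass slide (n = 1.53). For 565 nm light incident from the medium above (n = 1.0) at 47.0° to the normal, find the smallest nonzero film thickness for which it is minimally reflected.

169 nm

At the upper boundary (n = 1.0 to n = 1.828) the reflected ray undergoes a half-wave phase shift.
Ray reflecting at the bottom interface goes from n = 1.828 toward n = 1.53: no phase shift.
Net: one phase inversion between the two reflected rays.
With one net inversion, destructive interference in reflection requires 2 n t cos θ_r = m λ.
Snell's law: 1.0 sin 47.0° = 1.828 sin θ_r → sin θ_r = 0.400, cos θ_r = 0.916.
Minimum nonzero at m = 1: t = λ / (2 n cos θ_r) = 565 / (2 × 1.828 × 0.916) = 169 nm.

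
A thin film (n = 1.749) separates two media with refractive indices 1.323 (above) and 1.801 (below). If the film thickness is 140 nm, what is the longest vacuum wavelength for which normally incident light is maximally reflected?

Top surface (1.323 → 1.749): reflection off a higher-index medium gives a half-wave phase shift.
Bottom surface (1.749 → 1.801): reflection off a higher-index medium gives a half-wave phase shift.
Zero or two π shifts → no net half-wave offset.
With no net inversion, constructive interference in reflection requires 2 n t = m λ.
λ = 2 n t / m. The longest wavelength is m = 1: λ = 2 × 1.749 × 140 / 1.00 = 490 nm.

490 nm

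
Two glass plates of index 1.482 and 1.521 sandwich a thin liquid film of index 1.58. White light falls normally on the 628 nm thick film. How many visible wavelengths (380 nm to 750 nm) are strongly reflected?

Ray reflecting at the top interface goes from n = 1.482 toward n = 1.58: a half-wave phase shift.
Ray reflecting at the bottom interface goes from n = 1.58 toward n = 1.521: no phase shift.
Net: one phase inversion between the two reflected rays.
For maximum reflection here: 2 n t = (m + ½) λ.
λ = 2 n t / (m + ½) = 1984 / (m + ½) nm.
m=2: 794 nm (IR); m=3: 567 nm (visible); m=4: 441 nm (visible); m=5: 361 nm (UV).

2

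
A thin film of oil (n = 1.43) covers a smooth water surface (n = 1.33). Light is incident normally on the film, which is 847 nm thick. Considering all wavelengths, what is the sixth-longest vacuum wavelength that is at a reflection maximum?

At the upper boundary (n = 1.0 to n = 1.43) the reflected ray undergoes a half-wave phase shift.
Bottom surface (1.43 → 1.33): reflection off a lower-index medium gives no phase shift.
The two reflections differ by half a wavelength.
So the condition for constructive reflection is 2 n t = (m + ½) λ.
λ = 2 n t / (m + ½). The sixth-longest wavelength is m = 5: λ = 2 × 1.43 × 847 / 5.50 = 440 nm.

440 nm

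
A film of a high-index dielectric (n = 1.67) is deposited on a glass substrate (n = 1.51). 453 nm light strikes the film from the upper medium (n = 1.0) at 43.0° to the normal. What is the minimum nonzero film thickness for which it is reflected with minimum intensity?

At the upper boundary (n = 1.0 to n = 1.67) the reflected ray undergoes a half-wave phase shift.
At the lower boundary (n = 1.67 to n = 1.51) the reflected ray undergoes no phase shift.
Net: one phase inversion between the two reflected rays.
For dark reflection here: 2 n t cos θ_r = m λ.
Snell's law: 1.0 sin 43.0° = 1.67 sin θ_r → sin θ_r = 0.408, cos θ_r = 0.913.
Minimum nonzero at m = 1: t = λ / (2 n cos θ_r) = 453 / (2 × 1.67 × 0.913) = 149 nm.

149 nm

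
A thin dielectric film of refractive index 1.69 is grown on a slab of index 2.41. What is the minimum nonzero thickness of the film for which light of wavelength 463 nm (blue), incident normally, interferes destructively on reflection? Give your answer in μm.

0.0685 μm

At the upper boundary (n = 1.0 to n = 1.69) the reflected ray undergoes a half-wave phase shift.
Ray reflecting at the bottom interface goes from n = 1.69 toward n = 2.41: a half-wave phase shift.
Net: no relative phase inversion (both shifts match).
With no net inversion, destructive interference in reflection requires 2 n t = (m + ½) λ.
Minimum at m = 0: t = λ / (4 n) = 463 / (4 × 1.69) = 68.5 nm.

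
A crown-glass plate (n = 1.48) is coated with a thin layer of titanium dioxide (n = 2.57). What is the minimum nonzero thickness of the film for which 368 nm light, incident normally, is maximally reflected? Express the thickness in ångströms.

358 Å

At the upper boundary (n = 1.0 to n = 2.57) the reflected ray undergoes a half-wave phase shift.
At the lower boundary (n = 2.57 to n = 1.48) the reflected ray undergoes no phase shift.
The two reflections differ by half a wavelength.
So the condition for constructive reflection is 2 n t = (m + ½) λ.
Minimum at m = 0: t = λ / (4 n) = 368 / (4 × 2.57) = 35.8 nm.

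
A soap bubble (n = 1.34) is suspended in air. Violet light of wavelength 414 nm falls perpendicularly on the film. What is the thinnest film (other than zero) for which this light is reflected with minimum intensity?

154 nm

Ray reflecting at the top interface goes from n = 1.0 toward n = 1.34: a half-wave phase shift.
Bottom surface (1.34 → 1.0): reflection off a lower-index medium gives no phase shift.
Exactly one π shift → a net half-wave offset.
For minimum reflection here: 2 n t = m λ.
Minimum nonzero at m = 1: t = λ / (2 n) = 414 / (2 × 1.34) = 154 nm.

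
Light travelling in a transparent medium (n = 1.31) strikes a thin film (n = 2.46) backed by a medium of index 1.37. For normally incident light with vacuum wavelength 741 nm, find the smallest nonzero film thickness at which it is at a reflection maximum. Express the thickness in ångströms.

Top surface (1.31 → 2.46): reflection off a higher-index medium gives a half-wave phase shift.
Bottom surface (2.46 → 1.37): reflection off a lower-index medium gives no phase shift.
The two reflections differ by half a wavelength.
For maximum reflection here: 2 n t = (m + ½) λ.
Minimum at m = 0: t = λ / (4 n) = 741 / (4 × 2.46) = 75.3 nm.

753 Å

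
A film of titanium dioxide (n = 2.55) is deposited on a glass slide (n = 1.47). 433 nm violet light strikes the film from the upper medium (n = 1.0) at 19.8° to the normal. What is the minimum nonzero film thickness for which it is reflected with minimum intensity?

85.7 nm

Ray reflecting at the top interface goes from n = 1.0 toward n = 2.55: a half-wave phase shift.
Ray reflecting at the bottom interface goes from n = 2.55 toward n = 1.47: no phase shift.
The two reflections differ by half a wavelength.
For dark reflection here: 2 n t cos θ_r = m λ.
Snell's law: 1.0 sin 19.8° = 2.55 sin θ_r → sin θ_r = 0.133, cos θ_r = 0.991.
Minimum nonzero at m = 1: t = λ / (2 n cos θ_r) = 433 / (2 × 2.55 × 0.991) = 85.7 nm.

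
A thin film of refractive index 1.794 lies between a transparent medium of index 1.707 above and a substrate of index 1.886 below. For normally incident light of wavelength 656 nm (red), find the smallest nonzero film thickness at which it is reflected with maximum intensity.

183 nm

Ray reflecting at the top interface goes from n = 1.707 toward n = 1.794: a half-wave phase shift.
Ray reflecting at the bottom interface goes from n = 1.794 toward n = 1.886: a half-wave phase shift.
Net: no relative phase inversion (both shifts match).
So the condition for constructive reflection is 2 n t = m λ.
Minimum nonzero at m = 1: t = λ / (2 n) = 656 / (2 × 1.794) = 183 nm.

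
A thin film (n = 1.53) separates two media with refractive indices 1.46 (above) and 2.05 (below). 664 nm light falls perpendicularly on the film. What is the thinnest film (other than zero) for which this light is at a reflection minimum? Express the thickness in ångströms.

Top surface (1.46 → 1.53): reflection off a higher-index medium gives a half-wave phase shift.
Bottom surface (1.53 → 2.05): reflection off a higher-index medium gives a half-wave phase shift.
The two reflections carry the same phase change, so no net offset.
For dark reflection here: 2 n t = (m + ½) λ.
Minimum at m = 0: t = λ / (4 n) = 664 / (4 × 1.53) = 108 nm.

1085 Å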